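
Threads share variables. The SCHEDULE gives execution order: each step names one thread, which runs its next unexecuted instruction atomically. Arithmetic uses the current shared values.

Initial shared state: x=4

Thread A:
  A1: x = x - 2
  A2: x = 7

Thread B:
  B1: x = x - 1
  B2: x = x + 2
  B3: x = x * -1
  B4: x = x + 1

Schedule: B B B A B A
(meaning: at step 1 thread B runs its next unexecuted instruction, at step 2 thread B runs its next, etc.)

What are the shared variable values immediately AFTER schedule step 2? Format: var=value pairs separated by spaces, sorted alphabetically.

Answer: x=5

Derivation:
Step 1: thread B executes B1 (x = x - 1). Shared: x=3. PCs: A@0 B@1
Step 2: thread B executes B2 (x = x + 2). Shared: x=5. PCs: A@0 B@2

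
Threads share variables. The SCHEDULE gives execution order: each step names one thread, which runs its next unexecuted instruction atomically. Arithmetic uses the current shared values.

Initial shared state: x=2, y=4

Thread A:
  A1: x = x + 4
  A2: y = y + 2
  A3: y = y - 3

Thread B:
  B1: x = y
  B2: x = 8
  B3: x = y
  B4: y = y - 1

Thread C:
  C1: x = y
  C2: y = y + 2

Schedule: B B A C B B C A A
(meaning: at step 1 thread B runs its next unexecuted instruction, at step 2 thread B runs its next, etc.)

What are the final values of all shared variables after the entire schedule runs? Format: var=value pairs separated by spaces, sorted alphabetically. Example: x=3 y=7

Step 1: thread B executes B1 (x = y). Shared: x=4 y=4. PCs: A@0 B@1 C@0
Step 2: thread B executes B2 (x = 8). Shared: x=8 y=4. PCs: A@0 B@2 C@0
Step 3: thread A executes A1 (x = x + 4). Shared: x=12 y=4. PCs: A@1 B@2 C@0
Step 4: thread C executes C1 (x = y). Shared: x=4 y=4. PCs: A@1 B@2 C@1
Step 5: thread B executes B3 (x = y). Shared: x=4 y=4. PCs: A@1 B@3 C@1
Step 6: thread B executes B4 (y = y - 1). Shared: x=4 y=3. PCs: A@1 B@4 C@1
Step 7: thread C executes C2 (y = y + 2). Shared: x=4 y=5. PCs: A@1 B@4 C@2
Step 8: thread A executes A2 (y = y + 2). Shared: x=4 y=7. PCs: A@2 B@4 C@2
Step 9: thread A executes A3 (y = y - 3). Shared: x=4 y=4. PCs: A@3 B@4 C@2

Answer: x=4 y=4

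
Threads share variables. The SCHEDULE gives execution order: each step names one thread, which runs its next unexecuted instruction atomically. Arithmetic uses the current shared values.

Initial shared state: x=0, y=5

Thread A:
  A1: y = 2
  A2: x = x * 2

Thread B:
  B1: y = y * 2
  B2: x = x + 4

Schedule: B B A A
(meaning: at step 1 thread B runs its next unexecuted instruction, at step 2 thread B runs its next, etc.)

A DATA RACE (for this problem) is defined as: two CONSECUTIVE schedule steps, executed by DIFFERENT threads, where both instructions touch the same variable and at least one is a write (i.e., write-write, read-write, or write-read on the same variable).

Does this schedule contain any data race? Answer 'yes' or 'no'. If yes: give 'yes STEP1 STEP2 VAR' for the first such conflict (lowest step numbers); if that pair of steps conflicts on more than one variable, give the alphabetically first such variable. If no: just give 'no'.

Steps 1,2: same thread (B). No race.
Steps 2,3: B(r=x,w=x) vs A(r=-,w=y). No conflict.
Steps 3,4: same thread (A). No race.

Answer: no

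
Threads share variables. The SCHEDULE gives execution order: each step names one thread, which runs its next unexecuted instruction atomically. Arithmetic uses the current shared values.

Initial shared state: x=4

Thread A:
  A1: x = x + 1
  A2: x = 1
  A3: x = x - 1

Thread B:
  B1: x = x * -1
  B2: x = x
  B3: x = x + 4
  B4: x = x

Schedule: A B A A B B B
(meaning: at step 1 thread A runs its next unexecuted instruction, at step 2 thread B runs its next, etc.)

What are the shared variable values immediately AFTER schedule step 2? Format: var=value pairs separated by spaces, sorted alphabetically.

Step 1: thread A executes A1 (x = x + 1). Shared: x=5. PCs: A@1 B@0
Step 2: thread B executes B1 (x = x * -1). Shared: x=-5. PCs: A@1 B@1

Answer: x=-5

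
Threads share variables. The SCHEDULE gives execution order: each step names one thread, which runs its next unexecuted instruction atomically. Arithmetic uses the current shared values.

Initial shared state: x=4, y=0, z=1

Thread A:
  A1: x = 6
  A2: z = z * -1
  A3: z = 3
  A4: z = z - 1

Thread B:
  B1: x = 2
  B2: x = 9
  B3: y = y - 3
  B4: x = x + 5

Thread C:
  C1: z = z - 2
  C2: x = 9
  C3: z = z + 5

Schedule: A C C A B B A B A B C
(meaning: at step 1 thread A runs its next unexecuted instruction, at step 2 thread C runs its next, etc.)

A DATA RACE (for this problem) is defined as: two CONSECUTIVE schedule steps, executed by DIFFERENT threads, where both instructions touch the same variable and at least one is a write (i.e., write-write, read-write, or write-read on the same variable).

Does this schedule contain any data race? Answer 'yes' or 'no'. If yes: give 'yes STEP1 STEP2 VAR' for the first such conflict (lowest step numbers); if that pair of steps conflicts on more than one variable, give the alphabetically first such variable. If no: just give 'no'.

Answer: no

Derivation:
Steps 1,2: A(r=-,w=x) vs C(r=z,w=z). No conflict.
Steps 2,3: same thread (C). No race.
Steps 3,4: C(r=-,w=x) vs A(r=z,w=z). No conflict.
Steps 4,5: A(r=z,w=z) vs B(r=-,w=x). No conflict.
Steps 5,6: same thread (B). No race.
Steps 6,7: B(r=-,w=x) vs A(r=-,w=z). No conflict.
Steps 7,8: A(r=-,w=z) vs B(r=y,w=y). No conflict.
Steps 8,9: B(r=y,w=y) vs A(r=z,w=z). No conflict.
Steps 9,10: A(r=z,w=z) vs B(r=x,w=x). No conflict.
Steps 10,11: B(r=x,w=x) vs C(r=z,w=z). No conflict.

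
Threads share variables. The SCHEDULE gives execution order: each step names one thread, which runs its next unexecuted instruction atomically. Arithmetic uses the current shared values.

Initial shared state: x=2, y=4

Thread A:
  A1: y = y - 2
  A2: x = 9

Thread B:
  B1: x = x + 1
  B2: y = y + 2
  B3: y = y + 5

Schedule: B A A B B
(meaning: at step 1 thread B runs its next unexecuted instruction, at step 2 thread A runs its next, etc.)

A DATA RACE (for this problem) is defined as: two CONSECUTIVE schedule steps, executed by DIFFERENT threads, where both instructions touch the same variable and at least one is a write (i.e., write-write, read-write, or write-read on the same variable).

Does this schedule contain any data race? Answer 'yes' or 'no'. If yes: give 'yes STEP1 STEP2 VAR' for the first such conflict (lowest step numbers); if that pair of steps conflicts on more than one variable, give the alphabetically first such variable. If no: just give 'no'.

Steps 1,2: B(r=x,w=x) vs A(r=y,w=y). No conflict.
Steps 2,3: same thread (A). No race.
Steps 3,4: A(r=-,w=x) vs B(r=y,w=y). No conflict.
Steps 4,5: same thread (B). No race.

Answer: no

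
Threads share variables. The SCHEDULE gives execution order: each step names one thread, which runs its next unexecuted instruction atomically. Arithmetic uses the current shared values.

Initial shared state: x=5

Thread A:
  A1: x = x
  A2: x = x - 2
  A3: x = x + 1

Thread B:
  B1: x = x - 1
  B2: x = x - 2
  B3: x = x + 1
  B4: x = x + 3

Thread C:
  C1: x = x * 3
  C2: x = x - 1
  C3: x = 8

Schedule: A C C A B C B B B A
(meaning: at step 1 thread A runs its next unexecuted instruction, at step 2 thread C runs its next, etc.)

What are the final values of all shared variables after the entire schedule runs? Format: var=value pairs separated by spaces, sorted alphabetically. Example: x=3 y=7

Step 1: thread A executes A1 (x = x). Shared: x=5. PCs: A@1 B@0 C@0
Step 2: thread C executes C1 (x = x * 3). Shared: x=15. PCs: A@1 B@0 C@1
Step 3: thread C executes C2 (x = x - 1). Shared: x=14. PCs: A@1 B@0 C@2
Step 4: thread A executes A2 (x = x - 2). Shared: x=12. PCs: A@2 B@0 C@2
Step 5: thread B executes B1 (x = x - 1). Shared: x=11. PCs: A@2 B@1 C@2
Step 6: thread C executes C3 (x = 8). Shared: x=8. PCs: A@2 B@1 C@3
Step 7: thread B executes B2 (x = x - 2). Shared: x=6. PCs: A@2 B@2 C@3
Step 8: thread B executes B3 (x = x + 1). Shared: x=7. PCs: A@2 B@3 C@3
Step 9: thread B executes B4 (x = x + 3). Shared: x=10. PCs: A@2 B@4 C@3
Step 10: thread A executes A3 (x = x + 1). Shared: x=11. PCs: A@3 B@4 C@3

Answer: x=11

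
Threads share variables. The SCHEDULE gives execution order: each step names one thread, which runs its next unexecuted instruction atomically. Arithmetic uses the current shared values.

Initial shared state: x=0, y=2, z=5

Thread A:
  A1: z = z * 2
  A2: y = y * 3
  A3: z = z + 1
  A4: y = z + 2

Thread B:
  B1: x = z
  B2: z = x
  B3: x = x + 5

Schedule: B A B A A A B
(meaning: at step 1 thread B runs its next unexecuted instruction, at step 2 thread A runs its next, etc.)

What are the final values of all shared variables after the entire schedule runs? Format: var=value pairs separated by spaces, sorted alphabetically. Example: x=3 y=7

Answer: x=10 y=8 z=6

Derivation:
Step 1: thread B executes B1 (x = z). Shared: x=5 y=2 z=5. PCs: A@0 B@1
Step 2: thread A executes A1 (z = z * 2). Shared: x=5 y=2 z=10. PCs: A@1 B@1
Step 3: thread B executes B2 (z = x). Shared: x=5 y=2 z=5. PCs: A@1 B@2
Step 4: thread A executes A2 (y = y * 3). Shared: x=5 y=6 z=5. PCs: A@2 B@2
Step 5: thread A executes A3 (z = z + 1). Shared: x=5 y=6 z=6. PCs: A@3 B@2
Step 6: thread A executes A4 (y = z + 2). Shared: x=5 y=8 z=6. PCs: A@4 B@2
Step 7: thread B executes B3 (x = x + 5). Shared: x=10 y=8 z=6. PCs: A@4 B@3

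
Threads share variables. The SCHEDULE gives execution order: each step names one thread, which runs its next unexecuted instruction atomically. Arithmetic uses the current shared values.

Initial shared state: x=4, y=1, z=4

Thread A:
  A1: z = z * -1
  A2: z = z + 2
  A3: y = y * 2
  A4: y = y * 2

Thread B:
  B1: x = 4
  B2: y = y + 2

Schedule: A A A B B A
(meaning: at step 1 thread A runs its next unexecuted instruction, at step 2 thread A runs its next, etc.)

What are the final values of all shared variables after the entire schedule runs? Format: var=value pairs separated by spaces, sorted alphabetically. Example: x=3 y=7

Answer: x=4 y=8 z=-2

Derivation:
Step 1: thread A executes A1 (z = z * -1). Shared: x=4 y=1 z=-4. PCs: A@1 B@0
Step 2: thread A executes A2 (z = z + 2). Shared: x=4 y=1 z=-2. PCs: A@2 B@0
Step 3: thread A executes A3 (y = y * 2). Shared: x=4 y=2 z=-2. PCs: A@3 B@0
Step 4: thread B executes B1 (x = 4). Shared: x=4 y=2 z=-2. PCs: A@3 B@1
Step 5: thread B executes B2 (y = y + 2). Shared: x=4 y=4 z=-2. PCs: A@3 B@2
Step 6: thread A executes A4 (y = y * 2). Shared: x=4 y=8 z=-2. PCs: A@4 B@2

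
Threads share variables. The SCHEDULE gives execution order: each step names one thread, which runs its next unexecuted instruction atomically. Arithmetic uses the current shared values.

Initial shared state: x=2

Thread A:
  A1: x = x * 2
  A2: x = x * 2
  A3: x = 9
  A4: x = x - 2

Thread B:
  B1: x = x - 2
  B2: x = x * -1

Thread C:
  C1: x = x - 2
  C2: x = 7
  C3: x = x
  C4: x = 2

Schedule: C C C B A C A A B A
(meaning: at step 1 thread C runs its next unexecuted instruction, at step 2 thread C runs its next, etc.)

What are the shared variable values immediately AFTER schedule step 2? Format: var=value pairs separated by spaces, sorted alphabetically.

Step 1: thread C executes C1 (x = x - 2). Shared: x=0. PCs: A@0 B@0 C@1
Step 2: thread C executes C2 (x = 7). Shared: x=7. PCs: A@0 B@0 C@2

Answer: x=7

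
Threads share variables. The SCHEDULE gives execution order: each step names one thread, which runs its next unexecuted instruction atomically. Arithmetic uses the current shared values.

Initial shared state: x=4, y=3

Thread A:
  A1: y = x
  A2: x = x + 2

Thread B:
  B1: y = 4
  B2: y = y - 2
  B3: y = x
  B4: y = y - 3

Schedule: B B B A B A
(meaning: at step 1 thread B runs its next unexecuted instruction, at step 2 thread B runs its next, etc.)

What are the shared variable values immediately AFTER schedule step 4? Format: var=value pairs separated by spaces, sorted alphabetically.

Answer: x=4 y=4

Derivation:
Step 1: thread B executes B1 (y = 4). Shared: x=4 y=4. PCs: A@0 B@1
Step 2: thread B executes B2 (y = y - 2). Shared: x=4 y=2. PCs: A@0 B@2
Step 3: thread B executes B3 (y = x). Shared: x=4 y=4. PCs: A@0 B@3
Step 4: thread A executes A1 (y = x). Shared: x=4 y=4. PCs: A@1 B@3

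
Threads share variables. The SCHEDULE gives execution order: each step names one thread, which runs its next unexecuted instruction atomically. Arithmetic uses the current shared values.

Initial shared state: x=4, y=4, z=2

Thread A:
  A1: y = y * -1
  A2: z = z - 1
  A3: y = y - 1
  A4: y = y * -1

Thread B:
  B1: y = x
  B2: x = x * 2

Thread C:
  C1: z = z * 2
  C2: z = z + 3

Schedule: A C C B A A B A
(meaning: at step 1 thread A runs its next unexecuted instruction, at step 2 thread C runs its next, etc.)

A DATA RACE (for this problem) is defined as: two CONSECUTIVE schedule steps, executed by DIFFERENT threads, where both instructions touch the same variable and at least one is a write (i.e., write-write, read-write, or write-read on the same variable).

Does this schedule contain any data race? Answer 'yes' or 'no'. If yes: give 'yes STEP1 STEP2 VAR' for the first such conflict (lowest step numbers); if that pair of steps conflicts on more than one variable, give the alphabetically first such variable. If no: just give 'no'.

Steps 1,2: A(r=y,w=y) vs C(r=z,w=z). No conflict.
Steps 2,3: same thread (C). No race.
Steps 3,4: C(r=z,w=z) vs B(r=x,w=y). No conflict.
Steps 4,5: B(r=x,w=y) vs A(r=z,w=z). No conflict.
Steps 5,6: same thread (A). No race.
Steps 6,7: A(r=y,w=y) vs B(r=x,w=x). No conflict.
Steps 7,8: B(r=x,w=x) vs A(r=y,w=y). No conflict.

Answer: no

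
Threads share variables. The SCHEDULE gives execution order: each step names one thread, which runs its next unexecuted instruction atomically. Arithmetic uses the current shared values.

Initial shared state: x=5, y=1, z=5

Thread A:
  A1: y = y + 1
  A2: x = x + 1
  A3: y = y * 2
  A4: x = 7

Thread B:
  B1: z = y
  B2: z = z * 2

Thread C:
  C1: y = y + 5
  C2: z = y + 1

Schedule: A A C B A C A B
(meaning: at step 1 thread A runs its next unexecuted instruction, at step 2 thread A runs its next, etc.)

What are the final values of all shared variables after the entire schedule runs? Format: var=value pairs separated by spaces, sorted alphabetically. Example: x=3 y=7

Step 1: thread A executes A1 (y = y + 1). Shared: x=5 y=2 z=5. PCs: A@1 B@0 C@0
Step 2: thread A executes A2 (x = x + 1). Shared: x=6 y=2 z=5. PCs: A@2 B@0 C@0
Step 3: thread C executes C1 (y = y + 5). Shared: x=6 y=7 z=5. PCs: A@2 B@0 C@1
Step 4: thread B executes B1 (z = y). Shared: x=6 y=7 z=7. PCs: A@2 B@1 C@1
Step 5: thread A executes A3 (y = y * 2). Shared: x=6 y=14 z=7. PCs: A@3 B@1 C@1
Step 6: thread C executes C2 (z = y + 1). Shared: x=6 y=14 z=15. PCs: A@3 B@1 C@2
Step 7: thread A executes A4 (x = 7). Shared: x=7 y=14 z=15. PCs: A@4 B@1 C@2
Step 8: thread B executes B2 (z = z * 2). Shared: x=7 y=14 z=30. PCs: A@4 B@2 C@2

Answer: x=7 y=14 z=30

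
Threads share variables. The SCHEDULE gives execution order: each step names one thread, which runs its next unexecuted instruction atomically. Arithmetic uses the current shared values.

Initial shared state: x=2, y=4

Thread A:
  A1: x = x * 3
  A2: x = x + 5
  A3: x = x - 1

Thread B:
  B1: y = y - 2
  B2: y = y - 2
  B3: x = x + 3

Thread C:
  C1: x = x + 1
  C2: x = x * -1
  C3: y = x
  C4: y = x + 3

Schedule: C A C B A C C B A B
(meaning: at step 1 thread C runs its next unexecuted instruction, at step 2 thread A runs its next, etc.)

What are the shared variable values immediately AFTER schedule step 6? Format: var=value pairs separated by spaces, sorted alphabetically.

Answer: x=-4 y=-4

Derivation:
Step 1: thread C executes C1 (x = x + 1). Shared: x=3 y=4. PCs: A@0 B@0 C@1
Step 2: thread A executes A1 (x = x * 3). Shared: x=9 y=4. PCs: A@1 B@0 C@1
Step 3: thread C executes C2 (x = x * -1). Shared: x=-9 y=4. PCs: A@1 B@0 C@2
Step 4: thread B executes B1 (y = y - 2). Shared: x=-9 y=2. PCs: A@1 B@1 C@2
Step 5: thread A executes A2 (x = x + 5). Shared: x=-4 y=2. PCs: A@2 B@1 C@2
Step 6: thread C executes C3 (y = x). Shared: x=-4 y=-4. PCs: A@2 B@1 C@3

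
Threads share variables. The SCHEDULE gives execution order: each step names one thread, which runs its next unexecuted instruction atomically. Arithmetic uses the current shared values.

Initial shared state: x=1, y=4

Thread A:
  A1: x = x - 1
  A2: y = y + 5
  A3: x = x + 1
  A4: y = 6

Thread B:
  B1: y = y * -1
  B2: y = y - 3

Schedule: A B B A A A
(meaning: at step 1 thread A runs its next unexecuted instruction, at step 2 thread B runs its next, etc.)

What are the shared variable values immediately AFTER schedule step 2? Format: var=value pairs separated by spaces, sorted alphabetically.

Step 1: thread A executes A1 (x = x - 1). Shared: x=0 y=4. PCs: A@1 B@0
Step 2: thread B executes B1 (y = y * -1). Shared: x=0 y=-4. PCs: A@1 B@1

Answer: x=0 y=-4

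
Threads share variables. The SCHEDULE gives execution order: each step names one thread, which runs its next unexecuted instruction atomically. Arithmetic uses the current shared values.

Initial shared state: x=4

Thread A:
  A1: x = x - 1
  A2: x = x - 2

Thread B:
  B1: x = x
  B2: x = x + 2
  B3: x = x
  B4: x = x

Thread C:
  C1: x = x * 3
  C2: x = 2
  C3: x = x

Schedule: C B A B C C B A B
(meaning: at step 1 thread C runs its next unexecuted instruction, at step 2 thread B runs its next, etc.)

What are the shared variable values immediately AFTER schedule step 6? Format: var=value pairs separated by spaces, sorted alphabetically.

Answer: x=2

Derivation:
Step 1: thread C executes C1 (x = x * 3). Shared: x=12. PCs: A@0 B@0 C@1
Step 2: thread B executes B1 (x = x). Shared: x=12. PCs: A@0 B@1 C@1
Step 3: thread A executes A1 (x = x - 1). Shared: x=11. PCs: A@1 B@1 C@1
Step 4: thread B executes B2 (x = x + 2). Shared: x=13. PCs: A@1 B@2 C@1
Step 5: thread C executes C2 (x = 2). Shared: x=2. PCs: A@1 B@2 C@2
Step 6: thread C executes C3 (x = x). Shared: x=2. PCs: A@1 B@2 C@3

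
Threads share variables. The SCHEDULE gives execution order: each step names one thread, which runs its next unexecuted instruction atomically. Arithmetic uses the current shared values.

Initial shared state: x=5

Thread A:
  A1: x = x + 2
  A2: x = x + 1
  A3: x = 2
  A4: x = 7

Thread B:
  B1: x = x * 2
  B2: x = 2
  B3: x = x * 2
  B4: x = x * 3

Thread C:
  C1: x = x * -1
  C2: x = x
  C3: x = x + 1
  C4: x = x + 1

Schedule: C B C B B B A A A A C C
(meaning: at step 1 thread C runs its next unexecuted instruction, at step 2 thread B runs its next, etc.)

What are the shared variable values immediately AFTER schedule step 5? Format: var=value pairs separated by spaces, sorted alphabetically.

Answer: x=4

Derivation:
Step 1: thread C executes C1 (x = x * -1). Shared: x=-5. PCs: A@0 B@0 C@1
Step 2: thread B executes B1 (x = x * 2). Shared: x=-10. PCs: A@0 B@1 C@1
Step 3: thread C executes C2 (x = x). Shared: x=-10. PCs: A@0 B@1 C@2
Step 4: thread B executes B2 (x = 2). Shared: x=2. PCs: A@0 B@2 C@2
Step 5: thread B executes B3 (x = x * 2). Shared: x=4. PCs: A@0 B@3 C@2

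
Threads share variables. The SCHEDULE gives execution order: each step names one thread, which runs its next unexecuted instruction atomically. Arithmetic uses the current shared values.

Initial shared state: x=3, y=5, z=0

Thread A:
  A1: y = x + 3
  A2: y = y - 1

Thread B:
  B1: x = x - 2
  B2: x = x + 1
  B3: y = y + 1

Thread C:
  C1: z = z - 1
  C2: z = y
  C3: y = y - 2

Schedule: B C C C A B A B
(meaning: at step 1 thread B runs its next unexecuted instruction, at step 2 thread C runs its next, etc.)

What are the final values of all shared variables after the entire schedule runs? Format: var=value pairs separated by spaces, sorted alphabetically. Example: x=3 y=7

Answer: x=2 y=4 z=5

Derivation:
Step 1: thread B executes B1 (x = x - 2). Shared: x=1 y=5 z=0. PCs: A@0 B@1 C@0
Step 2: thread C executes C1 (z = z - 1). Shared: x=1 y=5 z=-1. PCs: A@0 B@1 C@1
Step 3: thread C executes C2 (z = y). Shared: x=1 y=5 z=5. PCs: A@0 B@1 C@2
Step 4: thread C executes C3 (y = y - 2). Shared: x=1 y=3 z=5. PCs: A@0 B@1 C@3
Step 5: thread A executes A1 (y = x + 3). Shared: x=1 y=4 z=5. PCs: A@1 B@1 C@3
Step 6: thread B executes B2 (x = x + 1). Shared: x=2 y=4 z=5. PCs: A@1 B@2 C@3
Step 7: thread A executes A2 (y = y - 1). Shared: x=2 y=3 z=5. PCs: A@2 B@2 C@3
Step 8: thread B executes B3 (y = y + 1). Shared: x=2 y=4 z=5. PCs: A@2 B@3 C@3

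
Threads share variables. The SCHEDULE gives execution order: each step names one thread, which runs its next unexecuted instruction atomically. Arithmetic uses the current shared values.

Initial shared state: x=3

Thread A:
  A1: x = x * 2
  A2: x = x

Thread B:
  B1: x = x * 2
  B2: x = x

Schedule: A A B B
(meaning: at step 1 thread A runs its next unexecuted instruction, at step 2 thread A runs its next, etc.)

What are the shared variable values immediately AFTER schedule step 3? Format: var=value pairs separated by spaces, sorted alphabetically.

Step 1: thread A executes A1 (x = x * 2). Shared: x=6. PCs: A@1 B@0
Step 2: thread A executes A2 (x = x). Shared: x=6. PCs: A@2 B@0
Step 3: thread B executes B1 (x = x * 2). Shared: x=12. PCs: A@2 B@1

Answer: x=12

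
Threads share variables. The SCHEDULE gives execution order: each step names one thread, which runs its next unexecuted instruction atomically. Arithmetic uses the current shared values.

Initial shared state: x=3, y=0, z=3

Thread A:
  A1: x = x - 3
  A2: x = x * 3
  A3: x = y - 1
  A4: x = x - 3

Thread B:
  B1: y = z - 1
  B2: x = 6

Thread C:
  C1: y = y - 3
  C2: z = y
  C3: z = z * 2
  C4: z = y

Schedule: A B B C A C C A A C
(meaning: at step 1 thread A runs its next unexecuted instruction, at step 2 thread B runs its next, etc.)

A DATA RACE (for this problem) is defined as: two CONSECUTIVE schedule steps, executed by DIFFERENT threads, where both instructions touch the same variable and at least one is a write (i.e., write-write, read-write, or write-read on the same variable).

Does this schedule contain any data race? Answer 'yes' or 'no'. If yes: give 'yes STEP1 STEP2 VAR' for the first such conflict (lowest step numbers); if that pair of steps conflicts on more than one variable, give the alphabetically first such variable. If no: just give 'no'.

Answer: no

Derivation:
Steps 1,2: A(r=x,w=x) vs B(r=z,w=y). No conflict.
Steps 2,3: same thread (B). No race.
Steps 3,4: B(r=-,w=x) vs C(r=y,w=y). No conflict.
Steps 4,5: C(r=y,w=y) vs A(r=x,w=x). No conflict.
Steps 5,6: A(r=x,w=x) vs C(r=y,w=z). No conflict.
Steps 6,7: same thread (C). No race.
Steps 7,8: C(r=z,w=z) vs A(r=y,w=x). No conflict.
Steps 8,9: same thread (A). No race.
Steps 9,10: A(r=x,w=x) vs C(r=y,w=z). No conflict.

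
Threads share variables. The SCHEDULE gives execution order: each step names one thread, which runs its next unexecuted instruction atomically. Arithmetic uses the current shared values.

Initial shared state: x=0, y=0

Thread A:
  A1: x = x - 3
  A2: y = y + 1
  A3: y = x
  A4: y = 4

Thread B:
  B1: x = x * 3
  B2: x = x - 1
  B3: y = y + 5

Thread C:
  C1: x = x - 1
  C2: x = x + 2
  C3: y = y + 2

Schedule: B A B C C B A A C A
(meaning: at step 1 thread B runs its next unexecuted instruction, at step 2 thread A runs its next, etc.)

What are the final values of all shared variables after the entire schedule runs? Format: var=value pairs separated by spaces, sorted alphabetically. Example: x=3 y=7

Step 1: thread B executes B1 (x = x * 3). Shared: x=0 y=0. PCs: A@0 B@1 C@0
Step 2: thread A executes A1 (x = x - 3). Shared: x=-3 y=0. PCs: A@1 B@1 C@0
Step 3: thread B executes B2 (x = x - 1). Shared: x=-4 y=0. PCs: A@1 B@2 C@0
Step 4: thread C executes C1 (x = x - 1). Shared: x=-5 y=0. PCs: A@1 B@2 C@1
Step 5: thread C executes C2 (x = x + 2). Shared: x=-3 y=0. PCs: A@1 B@2 C@2
Step 6: thread B executes B3 (y = y + 5). Shared: x=-3 y=5. PCs: A@1 B@3 C@2
Step 7: thread A executes A2 (y = y + 1). Shared: x=-3 y=6. PCs: A@2 B@3 C@2
Step 8: thread A executes A3 (y = x). Shared: x=-3 y=-3. PCs: A@3 B@3 C@2
Step 9: thread C executes C3 (y = y + 2). Shared: x=-3 y=-1. PCs: A@3 B@3 C@3
Step 10: thread A executes A4 (y = 4). Shared: x=-3 y=4. PCs: A@4 B@3 C@3

Answer: x=-3 y=4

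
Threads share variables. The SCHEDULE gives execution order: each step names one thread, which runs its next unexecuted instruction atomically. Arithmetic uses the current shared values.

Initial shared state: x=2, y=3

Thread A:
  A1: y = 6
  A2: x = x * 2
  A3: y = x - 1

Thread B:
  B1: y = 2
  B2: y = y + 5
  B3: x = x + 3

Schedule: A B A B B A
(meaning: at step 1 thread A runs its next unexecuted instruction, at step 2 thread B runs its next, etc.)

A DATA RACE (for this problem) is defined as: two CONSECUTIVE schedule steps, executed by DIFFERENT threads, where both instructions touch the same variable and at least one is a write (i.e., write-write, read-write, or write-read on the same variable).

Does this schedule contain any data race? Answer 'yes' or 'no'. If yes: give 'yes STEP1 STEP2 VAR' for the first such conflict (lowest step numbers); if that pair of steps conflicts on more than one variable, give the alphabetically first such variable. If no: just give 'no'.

Steps 1,2: A(y = 6) vs B(y = 2). RACE on y (W-W).
Steps 2,3: B(r=-,w=y) vs A(r=x,w=x). No conflict.
Steps 3,4: A(r=x,w=x) vs B(r=y,w=y). No conflict.
Steps 4,5: same thread (B). No race.
Steps 5,6: B(x = x + 3) vs A(y = x - 1). RACE on x (W-R).
First conflict at steps 1,2.

Answer: yes 1 2 y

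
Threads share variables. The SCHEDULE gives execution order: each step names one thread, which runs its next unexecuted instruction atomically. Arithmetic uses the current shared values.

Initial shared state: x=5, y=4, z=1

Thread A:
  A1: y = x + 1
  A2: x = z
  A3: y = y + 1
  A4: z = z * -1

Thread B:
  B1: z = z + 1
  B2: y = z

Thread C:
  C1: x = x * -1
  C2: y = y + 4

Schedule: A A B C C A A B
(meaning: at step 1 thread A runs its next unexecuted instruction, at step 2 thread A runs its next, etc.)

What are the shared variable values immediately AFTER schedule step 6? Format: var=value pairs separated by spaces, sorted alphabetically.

Step 1: thread A executes A1 (y = x + 1). Shared: x=5 y=6 z=1. PCs: A@1 B@0 C@0
Step 2: thread A executes A2 (x = z). Shared: x=1 y=6 z=1. PCs: A@2 B@0 C@0
Step 3: thread B executes B1 (z = z + 1). Shared: x=1 y=6 z=2. PCs: A@2 B@1 C@0
Step 4: thread C executes C1 (x = x * -1). Shared: x=-1 y=6 z=2. PCs: A@2 B@1 C@1
Step 5: thread C executes C2 (y = y + 4). Shared: x=-1 y=10 z=2. PCs: A@2 B@1 C@2
Step 6: thread A executes A3 (y = y + 1). Shared: x=-1 y=11 z=2. PCs: A@3 B@1 C@2

Answer: x=-1 y=11 z=2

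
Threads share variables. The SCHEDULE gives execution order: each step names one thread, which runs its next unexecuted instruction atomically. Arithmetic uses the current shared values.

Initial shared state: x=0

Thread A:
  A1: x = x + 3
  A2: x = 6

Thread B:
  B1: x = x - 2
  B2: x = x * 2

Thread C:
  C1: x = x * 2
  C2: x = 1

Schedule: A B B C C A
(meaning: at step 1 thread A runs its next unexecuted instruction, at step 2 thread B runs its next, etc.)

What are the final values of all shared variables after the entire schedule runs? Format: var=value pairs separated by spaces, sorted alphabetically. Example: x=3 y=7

Step 1: thread A executes A1 (x = x + 3). Shared: x=3. PCs: A@1 B@0 C@0
Step 2: thread B executes B1 (x = x - 2). Shared: x=1. PCs: A@1 B@1 C@0
Step 3: thread B executes B2 (x = x * 2). Shared: x=2. PCs: A@1 B@2 C@0
Step 4: thread C executes C1 (x = x * 2). Shared: x=4. PCs: A@1 B@2 C@1
Step 5: thread C executes C2 (x = 1). Shared: x=1. PCs: A@1 B@2 C@2
Step 6: thread A executes A2 (x = 6). Shared: x=6. PCs: A@2 B@2 C@2

Answer: x=6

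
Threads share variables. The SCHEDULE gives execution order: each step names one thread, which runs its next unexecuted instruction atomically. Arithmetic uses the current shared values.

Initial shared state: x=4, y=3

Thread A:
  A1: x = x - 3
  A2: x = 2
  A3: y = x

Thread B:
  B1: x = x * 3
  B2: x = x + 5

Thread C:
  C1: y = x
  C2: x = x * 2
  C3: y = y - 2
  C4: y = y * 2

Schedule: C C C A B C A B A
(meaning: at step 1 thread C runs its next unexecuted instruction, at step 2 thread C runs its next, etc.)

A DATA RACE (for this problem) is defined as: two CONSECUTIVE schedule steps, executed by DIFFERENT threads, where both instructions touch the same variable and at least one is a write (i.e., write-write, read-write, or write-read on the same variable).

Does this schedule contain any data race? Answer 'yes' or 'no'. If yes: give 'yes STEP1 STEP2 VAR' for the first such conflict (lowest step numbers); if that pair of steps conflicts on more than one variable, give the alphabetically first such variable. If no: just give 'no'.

Answer: yes 4 5 x

Derivation:
Steps 1,2: same thread (C). No race.
Steps 2,3: same thread (C). No race.
Steps 3,4: C(r=y,w=y) vs A(r=x,w=x). No conflict.
Steps 4,5: A(x = x - 3) vs B(x = x * 3). RACE on x (W-W).
Steps 5,6: B(r=x,w=x) vs C(r=y,w=y). No conflict.
Steps 6,7: C(r=y,w=y) vs A(r=-,w=x). No conflict.
Steps 7,8: A(x = 2) vs B(x = x + 5). RACE on x (W-W).
Steps 8,9: B(x = x + 5) vs A(y = x). RACE on x (W-R).
First conflict at steps 4,5.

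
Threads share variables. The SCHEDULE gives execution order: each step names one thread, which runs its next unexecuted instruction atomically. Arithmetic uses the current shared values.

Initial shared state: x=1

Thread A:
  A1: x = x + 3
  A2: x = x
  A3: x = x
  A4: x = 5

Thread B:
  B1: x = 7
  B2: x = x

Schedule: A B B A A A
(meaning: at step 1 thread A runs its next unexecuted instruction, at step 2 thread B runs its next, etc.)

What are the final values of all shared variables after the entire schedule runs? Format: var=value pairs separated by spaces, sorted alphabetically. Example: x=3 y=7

Answer: x=5

Derivation:
Step 1: thread A executes A1 (x = x + 3). Shared: x=4. PCs: A@1 B@0
Step 2: thread B executes B1 (x = 7). Shared: x=7. PCs: A@1 B@1
Step 3: thread B executes B2 (x = x). Shared: x=7. PCs: A@1 B@2
Step 4: thread A executes A2 (x = x). Shared: x=7. PCs: A@2 B@2
Step 5: thread A executes A3 (x = x). Shared: x=7. PCs: A@3 B@2
Step 6: thread A executes A4 (x = 5). Shared: x=5. PCs: A@4 B@2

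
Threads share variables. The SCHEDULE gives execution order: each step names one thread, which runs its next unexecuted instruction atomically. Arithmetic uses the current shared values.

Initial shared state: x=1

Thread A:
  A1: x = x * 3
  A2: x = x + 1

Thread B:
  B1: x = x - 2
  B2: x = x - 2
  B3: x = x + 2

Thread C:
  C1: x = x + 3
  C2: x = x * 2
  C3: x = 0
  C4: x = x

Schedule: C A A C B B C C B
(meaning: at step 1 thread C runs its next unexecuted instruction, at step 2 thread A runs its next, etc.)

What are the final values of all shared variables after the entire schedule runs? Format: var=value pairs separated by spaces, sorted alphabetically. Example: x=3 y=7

Answer: x=2

Derivation:
Step 1: thread C executes C1 (x = x + 3). Shared: x=4. PCs: A@0 B@0 C@1
Step 2: thread A executes A1 (x = x * 3). Shared: x=12. PCs: A@1 B@0 C@1
Step 3: thread A executes A2 (x = x + 1). Shared: x=13. PCs: A@2 B@0 C@1
Step 4: thread C executes C2 (x = x * 2). Shared: x=26. PCs: A@2 B@0 C@2
Step 5: thread B executes B1 (x = x - 2). Shared: x=24. PCs: A@2 B@1 C@2
Step 6: thread B executes B2 (x = x - 2). Shared: x=22. PCs: A@2 B@2 C@2
Step 7: thread C executes C3 (x = 0). Shared: x=0. PCs: A@2 B@2 C@3
Step 8: thread C executes C4 (x = x). Shared: x=0. PCs: A@2 B@2 C@4
Step 9: thread B executes B3 (x = x + 2). Shared: x=2. PCs: A@2 B@3 C@4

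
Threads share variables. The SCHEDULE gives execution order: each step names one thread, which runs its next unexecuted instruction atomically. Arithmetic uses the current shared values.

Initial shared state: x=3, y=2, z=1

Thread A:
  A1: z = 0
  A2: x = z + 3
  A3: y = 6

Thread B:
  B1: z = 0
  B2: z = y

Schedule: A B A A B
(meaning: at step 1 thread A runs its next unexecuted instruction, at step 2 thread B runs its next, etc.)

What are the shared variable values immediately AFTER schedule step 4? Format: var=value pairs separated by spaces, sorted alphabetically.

Step 1: thread A executes A1 (z = 0). Shared: x=3 y=2 z=0. PCs: A@1 B@0
Step 2: thread B executes B1 (z = 0). Shared: x=3 y=2 z=0. PCs: A@1 B@1
Step 3: thread A executes A2 (x = z + 3). Shared: x=3 y=2 z=0. PCs: A@2 B@1
Step 4: thread A executes A3 (y = 6). Shared: x=3 y=6 z=0. PCs: A@3 B@1

Answer: x=3 y=6 z=0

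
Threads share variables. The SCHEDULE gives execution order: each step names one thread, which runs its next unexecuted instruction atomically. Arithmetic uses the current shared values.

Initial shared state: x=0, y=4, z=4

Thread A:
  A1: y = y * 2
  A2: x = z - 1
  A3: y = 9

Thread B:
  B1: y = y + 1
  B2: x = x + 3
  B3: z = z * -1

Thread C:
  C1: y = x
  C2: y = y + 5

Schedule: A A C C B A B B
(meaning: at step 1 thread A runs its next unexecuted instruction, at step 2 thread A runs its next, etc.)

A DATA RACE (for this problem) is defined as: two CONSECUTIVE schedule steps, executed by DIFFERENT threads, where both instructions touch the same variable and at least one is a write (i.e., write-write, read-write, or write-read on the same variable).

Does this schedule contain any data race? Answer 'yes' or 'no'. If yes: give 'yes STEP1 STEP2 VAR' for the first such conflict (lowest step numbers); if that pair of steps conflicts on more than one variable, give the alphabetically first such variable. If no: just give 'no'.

Answer: yes 2 3 x

Derivation:
Steps 1,2: same thread (A). No race.
Steps 2,3: A(x = z - 1) vs C(y = x). RACE on x (W-R).
Steps 3,4: same thread (C). No race.
Steps 4,5: C(y = y + 5) vs B(y = y + 1). RACE on y (W-W).
Steps 5,6: B(y = y + 1) vs A(y = 9). RACE on y (W-W).
Steps 6,7: A(r=-,w=y) vs B(r=x,w=x). No conflict.
Steps 7,8: same thread (B). No race.
First conflict at steps 2,3.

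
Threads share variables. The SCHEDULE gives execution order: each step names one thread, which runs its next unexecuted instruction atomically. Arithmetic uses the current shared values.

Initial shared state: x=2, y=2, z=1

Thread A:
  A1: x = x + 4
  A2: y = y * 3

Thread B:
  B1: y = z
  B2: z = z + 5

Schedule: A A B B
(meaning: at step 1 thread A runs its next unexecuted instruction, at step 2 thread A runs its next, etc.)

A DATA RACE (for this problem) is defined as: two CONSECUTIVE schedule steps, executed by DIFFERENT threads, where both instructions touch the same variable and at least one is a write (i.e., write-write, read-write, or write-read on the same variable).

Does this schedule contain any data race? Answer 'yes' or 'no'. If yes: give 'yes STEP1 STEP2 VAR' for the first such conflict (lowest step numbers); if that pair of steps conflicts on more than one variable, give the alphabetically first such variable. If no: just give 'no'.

Answer: yes 2 3 y

Derivation:
Steps 1,2: same thread (A). No race.
Steps 2,3: A(y = y * 3) vs B(y = z). RACE on y (W-W).
Steps 3,4: same thread (B). No race.
First conflict at steps 2,3.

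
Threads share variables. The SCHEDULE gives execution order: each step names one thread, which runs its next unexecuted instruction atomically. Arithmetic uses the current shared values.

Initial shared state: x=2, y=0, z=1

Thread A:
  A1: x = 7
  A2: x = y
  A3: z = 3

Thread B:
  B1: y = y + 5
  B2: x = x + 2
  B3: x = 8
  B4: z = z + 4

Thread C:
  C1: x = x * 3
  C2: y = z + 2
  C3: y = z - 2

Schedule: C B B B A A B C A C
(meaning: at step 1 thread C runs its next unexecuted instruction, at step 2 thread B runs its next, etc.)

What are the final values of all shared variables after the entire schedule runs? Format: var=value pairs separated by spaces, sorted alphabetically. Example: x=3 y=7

Answer: x=5 y=1 z=3

Derivation:
Step 1: thread C executes C1 (x = x * 3). Shared: x=6 y=0 z=1. PCs: A@0 B@0 C@1
Step 2: thread B executes B1 (y = y + 5). Shared: x=6 y=5 z=1. PCs: A@0 B@1 C@1
Step 3: thread B executes B2 (x = x + 2). Shared: x=8 y=5 z=1. PCs: A@0 B@2 C@1
Step 4: thread B executes B3 (x = 8). Shared: x=8 y=5 z=1. PCs: A@0 B@3 C@1
Step 5: thread A executes A1 (x = 7). Shared: x=7 y=5 z=1. PCs: A@1 B@3 C@1
Step 6: thread A executes A2 (x = y). Shared: x=5 y=5 z=1. PCs: A@2 B@3 C@1
Step 7: thread B executes B4 (z = z + 4). Shared: x=5 y=5 z=5. PCs: A@2 B@4 C@1
Step 8: thread C executes C2 (y = z + 2). Shared: x=5 y=7 z=5. PCs: A@2 B@4 C@2
Step 9: thread A executes A3 (z = 3). Shared: x=5 y=7 z=3. PCs: A@3 B@4 C@2
Step 10: thread C executes C3 (y = z - 2). Shared: x=5 y=1 z=3. PCs: A@3 B@4 C@3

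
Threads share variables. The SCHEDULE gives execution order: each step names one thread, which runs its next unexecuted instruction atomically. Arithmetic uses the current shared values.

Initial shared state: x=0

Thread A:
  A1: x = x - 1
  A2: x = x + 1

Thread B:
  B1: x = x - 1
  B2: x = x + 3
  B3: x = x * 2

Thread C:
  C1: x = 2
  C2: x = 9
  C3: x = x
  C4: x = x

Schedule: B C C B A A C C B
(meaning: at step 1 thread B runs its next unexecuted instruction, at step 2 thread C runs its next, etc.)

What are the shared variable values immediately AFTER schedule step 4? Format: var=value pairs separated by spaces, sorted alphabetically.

Answer: x=12

Derivation:
Step 1: thread B executes B1 (x = x - 1). Shared: x=-1. PCs: A@0 B@1 C@0
Step 2: thread C executes C1 (x = 2). Shared: x=2. PCs: A@0 B@1 C@1
Step 3: thread C executes C2 (x = 9). Shared: x=9. PCs: A@0 B@1 C@2
Step 4: thread B executes B2 (x = x + 3). Shared: x=12. PCs: A@0 B@2 C@2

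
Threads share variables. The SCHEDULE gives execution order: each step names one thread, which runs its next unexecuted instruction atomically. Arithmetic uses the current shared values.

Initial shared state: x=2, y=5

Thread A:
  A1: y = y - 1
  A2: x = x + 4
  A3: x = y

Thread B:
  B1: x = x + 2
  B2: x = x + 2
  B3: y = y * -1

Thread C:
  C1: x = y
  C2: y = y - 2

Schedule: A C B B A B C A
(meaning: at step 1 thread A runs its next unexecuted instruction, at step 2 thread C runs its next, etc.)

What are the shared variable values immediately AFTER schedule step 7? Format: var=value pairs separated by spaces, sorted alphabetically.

Answer: x=12 y=-6

Derivation:
Step 1: thread A executes A1 (y = y - 1). Shared: x=2 y=4. PCs: A@1 B@0 C@0
Step 2: thread C executes C1 (x = y). Shared: x=4 y=4. PCs: A@1 B@0 C@1
Step 3: thread B executes B1 (x = x + 2). Shared: x=6 y=4. PCs: A@1 B@1 C@1
Step 4: thread B executes B2 (x = x + 2). Shared: x=8 y=4. PCs: A@1 B@2 C@1
Step 5: thread A executes A2 (x = x + 4). Shared: x=12 y=4. PCs: A@2 B@2 C@1
Step 6: thread B executes B3 (y = y * -1). Shared: x=12 y=-4. PCs: A@2 B@3 C@1
Step 7: thread C executes C2 (y = y - 2). Shared: x=12 y=-6. PCs: A@2 B@3 C@2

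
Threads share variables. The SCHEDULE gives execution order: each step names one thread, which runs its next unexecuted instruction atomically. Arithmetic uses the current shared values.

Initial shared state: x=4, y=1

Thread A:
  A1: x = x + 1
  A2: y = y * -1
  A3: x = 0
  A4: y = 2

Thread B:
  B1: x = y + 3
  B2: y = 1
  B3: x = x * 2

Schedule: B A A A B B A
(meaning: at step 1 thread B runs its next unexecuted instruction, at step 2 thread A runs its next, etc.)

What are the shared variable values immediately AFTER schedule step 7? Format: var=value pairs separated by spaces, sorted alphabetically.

Answer: x=0 y=2

Derivation:
Step 1: thread B executes B1 (x = y + 3). Shared: x=4 y=1. PCs: A@0 B@1
Step 2: thread A executes A1 (x = x + 1). Shared: x=5 y=1. PCs: A@1 B@1
Step 3: thread A executes A2 (y = y * -1). Shared: x=5 y=-1. PCs: A@2 B@1
Step 4: thread A executes A3 (x = 0). Shared: x=0 y=-1. PCs: A@3 B@1
Step 5: thread B executes B2 (y = 1). Shared: x=0 y=1. PCs: A@3 B@2
Step 6: thread B executes B3 (x = x * 2). Shared: x=0 y=1. PCs: A@3 B@3
Step 7: thread A executes A4 (y = 2). Shared: x=0 y=2. PCs: A@4 B@3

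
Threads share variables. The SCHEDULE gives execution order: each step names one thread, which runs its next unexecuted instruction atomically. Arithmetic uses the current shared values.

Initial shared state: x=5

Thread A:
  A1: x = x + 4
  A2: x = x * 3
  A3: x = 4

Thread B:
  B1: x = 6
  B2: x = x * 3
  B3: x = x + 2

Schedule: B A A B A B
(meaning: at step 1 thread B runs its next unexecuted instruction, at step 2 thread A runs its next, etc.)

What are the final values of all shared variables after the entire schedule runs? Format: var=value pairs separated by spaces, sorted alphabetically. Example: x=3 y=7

Step 1: thread B executes B1 (x = 6). Shared: x=6. PCs: A@0 B@1
Step 2: thread A executes A1 (x = x + 4). Shared: x=10. PCs: A@1 B@1
Step 3: thread A executes A2 (x = x * 3). Shared: x=30. PCs: A@2 B@1
Step 4: thread B executes B2 (x = x * 3). Shared: x=90. PCs: A@2 B@2
Step 5: thread A executes A3 (x = 4). Shared: x=4. PCs: A@3 B@2
Step 6: thread B executes B3 (x = x + 2). Shared: x=6. PCs: A@3 B@3

Answer: x=6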